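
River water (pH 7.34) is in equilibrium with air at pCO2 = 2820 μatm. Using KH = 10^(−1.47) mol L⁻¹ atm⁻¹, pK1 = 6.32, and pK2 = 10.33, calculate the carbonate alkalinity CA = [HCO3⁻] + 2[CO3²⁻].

[CO2*] = KH · pCO2 = 10^(−1.47) × 2820×10^-6 = 9.555×10^-5 mol/L
α₀ = 1/(1 + K1/[H⁺] + K1K2/[H⁺]²) = 1/(1 + 10^+1.02 + 10^-1.97) = 0.08709
DIC = [CO2*]/α₀ = 9.555×10^-5 / 0.08709 = 1.097 mmol/L
CA = (α₁ + 2α₂)·DIC = (0.9120 + 2×0.0009332) × 1.097 = 1.00 mmol/L

CA = 1.00 mmol/L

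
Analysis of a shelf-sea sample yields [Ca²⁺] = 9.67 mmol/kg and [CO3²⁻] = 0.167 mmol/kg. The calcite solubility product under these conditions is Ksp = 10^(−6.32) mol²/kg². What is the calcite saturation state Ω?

Ksp = 10^(−6.32) = 4.786×10^-7
Ω = [Ca²⁺][CO3²⁻]/Ksp = (9.67×10^-3)(0.167×10^-3) / 4.786×10^-7 = 3.37

Ω = 3.37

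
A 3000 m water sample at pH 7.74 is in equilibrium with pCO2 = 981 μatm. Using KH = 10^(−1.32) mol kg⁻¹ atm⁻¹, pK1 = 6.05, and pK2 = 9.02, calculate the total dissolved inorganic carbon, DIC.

[CO2*] = KH · pCO2 = 10^(−1.32) × 981×10^-6 = 4.695×10^-5 mol/kg
α₀ = 1/(1 + K1/[H⁺] + K1K2/[H⁺]²) = 1/(1 + 10^+1.69 + 10^+0.41) = 0.01903
DIC = [CO2*]/α₀ = 4.695×10^-5 / 0.01903 = 2.47 mmol/kg

DIC = 2.47 mmol/kg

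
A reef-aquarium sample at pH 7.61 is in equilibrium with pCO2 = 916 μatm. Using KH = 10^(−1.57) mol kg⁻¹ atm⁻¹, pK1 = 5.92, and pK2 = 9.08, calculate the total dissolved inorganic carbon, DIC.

[CO2*] = KH · pCO2 = 10^(−1.57) × 916×10^-6 = 2.465×10^-5 mol/kg
α₀ = 1/(1 + K1/[H⁺] + K1K2/[H⁺]²) = 1/(1 + 10^+1.69 + 10^+0.22) = 0.01937
DIC = [CO2*]/α₀ = 2.465×10^-5 / 0.01937 = 1.27 mmol/kg

DIC = 1.27 mmol/kg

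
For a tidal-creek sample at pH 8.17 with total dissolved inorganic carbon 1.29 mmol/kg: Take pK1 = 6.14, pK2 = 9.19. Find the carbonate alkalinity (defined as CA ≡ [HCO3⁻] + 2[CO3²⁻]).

CA = 1.39 mmol/kg

CA = [HCO3⁻] + 2[CO3²⁻] = (α₁ + 2α₂)·DIC
At pH 8.17: [H⁺]/K1 = 10^-2.03 = 0.0093325, K2/[H⁺] = 10^-1.02 = 0.095499
α₁ = 1/(1 + 0.0093325 + 0.095499) = 1/1.1048 = 0.9051; α₂ = α₁·K2/[H⁺] = 0.08644
α₁ + 2α₂ = 1.0780
CA = 1.0780 × 1.29 = 1.39 mmol/kg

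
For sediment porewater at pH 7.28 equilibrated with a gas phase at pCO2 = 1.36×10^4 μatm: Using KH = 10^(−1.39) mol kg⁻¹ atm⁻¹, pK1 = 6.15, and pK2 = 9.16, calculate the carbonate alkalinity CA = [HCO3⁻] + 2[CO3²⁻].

CA = 7.67 mmol/kg

[CO2*] = KH · pCO2 = 10^(−1.39) × 1.36×10^4×10^-6 = 5.540×10^-4 mol/kg
α₀ = 1/(1 + K1/[H⁺] + K1K2/[H⁺]²) = 1/(1 + 10^+1.13 + 10^-0.75) = 0.06818
DIC = [CO2*]/α₀ = 5.540×10^-4 / 0.06818 = 8.126 mmol/kg
CA = (α₁ + 2α₂)·DIC = (0.9197 + 2×0.01212) × 8.126 = 7.67 mmol/kg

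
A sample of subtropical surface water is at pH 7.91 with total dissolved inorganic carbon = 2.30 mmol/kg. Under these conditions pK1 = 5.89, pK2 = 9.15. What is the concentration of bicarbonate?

α₁ = 1 / (1 + [H⁺]/K1 + K2/[H⁺]) = 1 / (1 + 10^-2.02 + 10^-1.24)
   = 1 / (1 + 0.0095499 + 0.057544) = 1/1.0671 = 0.9371
[HCO3⁻] = α₁ × DIC = 0.9371 × 2.30 = 2.16 mmol/kg

[HCO3⁻] = 2.16 mmol/kg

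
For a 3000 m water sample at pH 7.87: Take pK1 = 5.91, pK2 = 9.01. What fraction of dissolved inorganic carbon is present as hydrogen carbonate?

α₁ = 0.923

α₁ = 1 / (1 + [H⁺]/K1 + K2/[H⁺]) = 1 / (1 + 10^-1.96 + 10^-1.14)
   = 1 / (1 + 0.010965 + 0.072444) = 1/1.0834 = 0.9230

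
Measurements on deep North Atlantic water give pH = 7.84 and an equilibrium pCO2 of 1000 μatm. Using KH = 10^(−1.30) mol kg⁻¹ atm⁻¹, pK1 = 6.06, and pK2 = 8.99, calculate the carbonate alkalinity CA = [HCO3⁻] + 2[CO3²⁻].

CA = 3.45 mmol/kg

[CO2*] = KH · pCO2 = 10^(−1.30) × 1000×10^-6 = 5.012×10^-5 mol/kg
α₀ = 1/(1 + K1/[H⁺] + K1K2/[H⁺]²) = 1/(1 + 10^+1.78 + 10^+0.63) = 0.01526
DIC = [CO2*]/α₀ = 5.012×10^-5 / 0.01526 = 3.284 mmol/kg
CA = (α₁ + 2α₂)·DIC = (0.9196 + 2×0.06511) × 3.284 = 3.45 mmol/kg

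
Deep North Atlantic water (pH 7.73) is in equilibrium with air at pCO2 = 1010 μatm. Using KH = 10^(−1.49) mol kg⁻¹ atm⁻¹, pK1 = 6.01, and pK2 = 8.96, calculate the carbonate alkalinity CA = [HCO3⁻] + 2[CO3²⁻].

CA = 1.92 mmol/kg

[CO2*] = KH · pCO2 = 10^(−1.49) × 1010×10^-6 = 3.268×10^-5 mol/kg
α₀ = 1/(1 + K1/[H⁺] + K1K2/[H⁺]²) = 1/(1 + 10^+1.72 + 10^+0.49) = 0.01768
DIC = [CO2*]/α₀ = 3.268×10^-5 / 0.01768 = 1.849 mmol/kg
CA = (α₁ + 2α₂)·DIC = (0.9277 + 2×0.05463) × 1.849 = 1.92 mmol/kg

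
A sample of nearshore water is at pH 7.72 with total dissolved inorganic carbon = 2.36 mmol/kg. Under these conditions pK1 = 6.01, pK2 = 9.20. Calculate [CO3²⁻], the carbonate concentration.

[CO3²⁻] = 0.0742 mmol/kg

α₂ = 1 / (1 + [H⁺]/K2 + [H⁺]²/(K1K2)) = 1 / (1 + 10^+1.48 + 10^-0.23)
   = 1 / (1 + 30.200 + 0.58884) = 1/31.788 = 0.03146
[CO3²⁻] = α₂ × DIC = 0.03146 × 2.36 = 0.0742 mmol/kg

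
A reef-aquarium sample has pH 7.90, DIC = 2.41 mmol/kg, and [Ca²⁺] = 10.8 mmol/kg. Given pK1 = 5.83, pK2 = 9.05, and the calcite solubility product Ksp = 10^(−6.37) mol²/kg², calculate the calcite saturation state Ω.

Ω = 4.00

α₂ = 1 / (1 + [H⁺]/K2 + [H⁺]²/(K1K2)) = 1 / (1 + 10^+1.15 + 10^-0.92)
   = 1 / (1 + 14.125 + 0.12023) = 1/15.246 = 0.06559
[CO3²⁻] = α₂ × DIC = 0.06559 × 2.41 = 0.1581 mmol/kg
Ksp = 10^(−6.37) = 4.266×10^-7
Ω = [Ca²⁺][CO3²⁻]/Ksp = (10.8×10^-3)(1.581×10^-4) / 4.266×10^-7 = 4.00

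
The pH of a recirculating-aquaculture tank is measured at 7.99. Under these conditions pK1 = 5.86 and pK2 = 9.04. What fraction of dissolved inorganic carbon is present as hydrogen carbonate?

α₁ = 1 / (1 + [H⁺]/K1 + K2/[H⁺]) = 1 / (1 + 10^-2.13 + 10^-1.05)
   = 1 / (1 + 0.0074131 + 0.089125) = 1/1.0965 = 0.9120

α₁ = 0.912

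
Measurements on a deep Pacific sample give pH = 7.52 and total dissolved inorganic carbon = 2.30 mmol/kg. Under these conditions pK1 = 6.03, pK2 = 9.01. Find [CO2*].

[CO2*] = 0.0699 mmol/kg

α₀ = 1 / (1 + K1/[H⁺] + K1K2/[H⁺]²) = 1 / (1 + 10^+1.49 + 10^-0.00)
   = 1 / (1 + 30.903 + 1.0000) = 1/32.903 = 0.03039
[CO2*] = α₀ × DIC = 0.03039 × 2.30 = 0.0699 mmol/kg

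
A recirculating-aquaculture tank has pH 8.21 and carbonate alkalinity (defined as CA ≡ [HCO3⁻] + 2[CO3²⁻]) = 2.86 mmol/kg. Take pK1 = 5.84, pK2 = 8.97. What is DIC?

DIC = 2.50 mmol/kg

CA = [HCO3⁻] + 2[CO3²⁻] = (α₁ + 2α₂)·DIC
At pH 8.21: [H⁺]/K1 = 10^-2.37 = 0.0042658, K2/[H⁺] = 10^-0.76 = 0.17378
α₁ = 1/(1 + 0.0042658 + 0.17378) = 1/1.1780 = 0.8489; α₂ = α₁·K2/[H⁺] = 0.1475
α₁ + 2α₂ = 1.1439
DIC = CA / (α₁ + 2α₂) = 2.86 / 1.1439 = 2.50 mmol/kg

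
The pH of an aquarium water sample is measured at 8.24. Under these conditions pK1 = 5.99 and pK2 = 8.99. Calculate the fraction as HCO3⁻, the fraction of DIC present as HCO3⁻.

α₁ = 0.845

α₁ = 1 / (1 + [H⁺]/K1 + K2/[H⁺]) = 1 / (1 + 10^-2.25 + 10^-0.75)
   = 1 / (1 + 0.0056234 + 0.17783) = 1/1.1835 = 0.8450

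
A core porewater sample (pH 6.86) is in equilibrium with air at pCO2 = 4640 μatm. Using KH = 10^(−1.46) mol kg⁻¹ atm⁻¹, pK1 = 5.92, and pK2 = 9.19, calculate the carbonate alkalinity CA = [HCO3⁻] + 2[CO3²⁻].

[CO2*] = KH · pCO2 = 10^(−1.46) × 4640×10^-6 = 1.609×10^-4 mol/kg
α₀ = 1/(1 + K1/[H⁺] + K1K2/[H⁺]²) = 1/(1 + 10^+0.94 + 10^-1.39) = 0.1026
DIC = [CO2*]/α₀ = 1.609×10^-4 / 0.1026 = 1.569 mmol/kg
CA = (α₁ + 2α₂)·DIC = (0.8933 + 2×0.004178) × 1.569 = 1.41 mmol/kg

CA = 1.41 mmol/kg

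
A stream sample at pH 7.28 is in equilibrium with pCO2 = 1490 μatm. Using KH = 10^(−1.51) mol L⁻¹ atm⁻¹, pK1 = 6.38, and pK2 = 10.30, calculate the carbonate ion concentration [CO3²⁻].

[CO2*] = KH · pCO2 = 10^(−1.51) × 1490×10^-6 = 4.605×10^-5 mol/L
α₀ = 1/(1 + K1/[H⁺] + K1K2/[H⁺]²) = 1/(1 + 10^+0.90 + 10^-2.12) = 0.1117
DIC = [CO2*]/α₀ = 4.605×10^-5 / 0.1117 = 0.4121 mmol/L
[CO3²⁻] = α₂·DIC; α₂ = 0.0008475, so [CO3²⁻] = 0.0008475 × 0.4121 = 0.000349 mmol/L = 0.349 μmol/L

[CO3²⁻] = 0.349 μmol/L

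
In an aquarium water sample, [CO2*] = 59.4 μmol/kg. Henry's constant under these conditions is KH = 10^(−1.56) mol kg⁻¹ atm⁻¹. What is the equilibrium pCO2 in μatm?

pCO2 = 2160 μatm

KH = 10^(−1.56) = 2.754×10^-2 mol kg⁻¹ atm⁻¹
pCO2 = [CO2*]/KH = 59.4×10^-6 / 2.754×10^-2 = 2.16×10^-3 atm = 2160 μatm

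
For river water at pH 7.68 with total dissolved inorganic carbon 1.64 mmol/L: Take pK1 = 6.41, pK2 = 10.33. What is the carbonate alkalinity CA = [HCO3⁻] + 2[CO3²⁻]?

CA = 1.56 mmol/L

CA = [HCO3⁻] + 2[CO3²⁻] = (α₁ + 2α₂)·DIC
At pH 7.68: [H⁺]/K1 = 10^-1.27 = 0.053703, K2/[H⁺] = 10^-2.65 = 0.0022387
α₁ = 1/(1 + 0.053703 + 0.0022387) = 1/1.0559 = 0.9470; α₂ = α₁·K2/[H⁺] = 0.002120
α₁ + 2α₂ = 0.9513
CA = 0.9513 × 1.64 = 1.56 mmol/L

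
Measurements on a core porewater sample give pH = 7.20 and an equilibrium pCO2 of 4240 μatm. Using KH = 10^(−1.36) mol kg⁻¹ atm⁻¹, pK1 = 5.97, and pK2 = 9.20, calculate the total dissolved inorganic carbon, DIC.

DIC = 3.36 mmol/kg

[CO2*] = KH · pCO2 = 10^(−1.36) × 4240×10^-6 = 1.851×10^-4 mol/kg
α₀ = 1/(1 + K1/[H⁺] + K1K2/[H⁺]²) = 1/(1 + 10^+1.23 + 10^-0.77) = 0.05509
DIC = [CO2*]/α₀ = 1.851×10^-4 / 0.05509 = 3.36 mmol/kg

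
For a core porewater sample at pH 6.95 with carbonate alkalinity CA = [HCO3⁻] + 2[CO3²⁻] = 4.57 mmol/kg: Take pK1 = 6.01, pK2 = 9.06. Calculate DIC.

DIC = 5.05 mmol/kg

CA = [HCO3⁻] + 2[CO3²⁻] = (α₁ + 2α₂)·DIC
At pH 6.95: [H⁺]/K1 = 10^-0.94 = 0.11482, K2/[H⁺] = 10^-2.11 = 0.0077625
α₁ = 1/(1 + 0.11482 + 0.0077625) = 1/1.1226 = 0.8908; α₂ = α₁·K2/[H⁺] = 0.006915
α₁ + 2α₂ = 0.9046
DIC = CA / (α₁ + 2α₂) = 4.57 / 0.9046 = 5.05 mmol/kg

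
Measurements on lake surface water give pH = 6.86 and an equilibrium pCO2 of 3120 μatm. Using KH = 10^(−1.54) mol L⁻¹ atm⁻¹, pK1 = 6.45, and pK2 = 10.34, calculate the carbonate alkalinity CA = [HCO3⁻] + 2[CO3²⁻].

CA = 0.231 mmol/L

[CO2*] = KH · pCO2 = 10^(−1.54) × 3120×10^-6 = 8.998×10^-5 mol/L
α₀ = 1/(1 + K1/[H⁺] + K1K2/[H⁺]²) = 1/(1 + 10^+0.41 + 10^-3.07) = 0.2800
DIC = [CO2*]/α₀ = 8.998×10^-5 / 0.2800 = 0.3213 mmol/L
CA = (α₁ + 2α₂)·DIC = (0.7197 + 2×0.0002383) × 0.3213 = 0.231 mmol/L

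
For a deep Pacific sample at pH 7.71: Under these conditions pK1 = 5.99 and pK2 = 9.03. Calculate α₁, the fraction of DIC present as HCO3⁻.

α₁ = 1 / (1 + [H⁺]/K1 + K2/[H⁺]) = 1 / (1 + 10^-1.72 + 10^-1.32)
   = 1 / (1 + 0.019055 + 0.047863) = 1/1.0669 = 0.9373

α₁ = 0.937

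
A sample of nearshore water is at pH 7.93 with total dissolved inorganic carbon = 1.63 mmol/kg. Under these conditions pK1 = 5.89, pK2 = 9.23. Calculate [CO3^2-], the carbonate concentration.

α₂ = 1 / (1 + [H⁺]/K2 + [H⁺]²/(K1K2)) = 1 / (1 + 10^+1.30 + 10^-0.74)
   = 1 / (1 + 19.953 + 0.18197) = 1/21.135 = 0.04732
[CO3²⁻] = α₂ × DIC = 0.04732 × 1.63 = 0.0771 mmol/kg

[CO3²⁻] = 0.0771 mmol/kg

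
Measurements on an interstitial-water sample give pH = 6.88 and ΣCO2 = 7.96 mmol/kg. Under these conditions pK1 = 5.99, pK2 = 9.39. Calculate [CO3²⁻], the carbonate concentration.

[CO3²⁻] = 0.0217 mmol/kg

α₂ = 1 / (1 + [H⁺]/K2 + [H⁺]²/(K1K2)) = 1 / (1 + 10^+2.51 + 10^+1.62)
   = 1 / (1 + 323.59 + 41.687) = 1/366.28 = 0.002730
[CO3²⁻] = α₂ × DIC = 0.002730 × 7.96 = 0.0217 mmol/kg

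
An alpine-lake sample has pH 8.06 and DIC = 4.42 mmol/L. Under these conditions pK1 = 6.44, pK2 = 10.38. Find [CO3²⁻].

[CO3²⁻] = 0.0206 mmol/L

α₂ = 1 / (1 + [H⁺]/K2 + [H⁺]²/(K1K2)) = 1 / (1 + 10^+2.32 + 10^+0.70)
   = 1 / (1 + 208.93 + 5.0119) = 1/214.94 = 0.004652
[CO3²⁻] = α₂ × DIC = 0.004652 × 4.42 = 0.0206 mmol/L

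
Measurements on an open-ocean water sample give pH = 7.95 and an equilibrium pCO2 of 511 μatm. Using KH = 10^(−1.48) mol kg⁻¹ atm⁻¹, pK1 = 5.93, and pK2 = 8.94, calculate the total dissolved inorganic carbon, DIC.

DIC = 1.97 mmol/kg

[CO2*] = KH · pCO2 = 10^(−1.48) × 511×10^-6 = 1.692×10^-5 mol/kg
α₀ = 1/(1 + K1/[H⁺] + K1K2/[H⁺]²) = 1/(1 + 10^+2.02 + 10^+1.03) = 0.008589
DIC = [CO2*]/α₀ = 1.692×10^-5 / 0.008589 = 1.97 mmol/kg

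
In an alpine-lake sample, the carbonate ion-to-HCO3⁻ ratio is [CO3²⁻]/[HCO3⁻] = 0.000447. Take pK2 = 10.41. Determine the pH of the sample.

pH = 7.06

From K2 = [H⁺][CO3²⁻]/[HCO3⁻]:  pH = pK2 + log₁₀([CO3²⁻]/[HCO3⁻])
log₁₀(0.000447) = -3.350
pH = 10.41 + (-3.350) = 7.06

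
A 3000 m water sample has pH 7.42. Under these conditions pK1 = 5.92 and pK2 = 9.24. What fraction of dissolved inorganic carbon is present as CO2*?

α₀ = 0.0302

α₀ = 1 / (1 + K1/[H⁺] + K1K2/[H⁺]²) = 1 / (1 + 10^+1.50 + 10^-0.32)
   = 1 / (1 + 31.623 + 0.47863) = 1/33.101 = 0.03021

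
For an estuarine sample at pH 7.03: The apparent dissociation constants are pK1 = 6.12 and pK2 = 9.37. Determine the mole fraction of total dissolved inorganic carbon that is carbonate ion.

α₂ = 1 / (1 + [H⁺]/K2 + [H⁺]²/(K1K2)) = 1 / (1 + 10^+2.34 + 10^+1.43)
   = 1 / (1 + 218.78 + 26.915) = 1/246.69 = 0.004054

α₂ = 0.00405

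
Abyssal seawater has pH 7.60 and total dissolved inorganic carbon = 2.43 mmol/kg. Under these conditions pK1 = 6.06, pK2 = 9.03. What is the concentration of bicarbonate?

[HCO3⁻] = 2.28 mmol/kg

α₁ = 1 / (1 + [H⁺]/K1 + K2/[H⁺]) = 1 / (1 + 10^-1.54 + 10^-1.43)
   = 1 / (1 + 0.028840 + 0.037154) = 1/1.0660 = 0.9381
[HCO3⁻] = α₁ × DIC = 0.9381 × 2.43 = 2.28 mmol/kg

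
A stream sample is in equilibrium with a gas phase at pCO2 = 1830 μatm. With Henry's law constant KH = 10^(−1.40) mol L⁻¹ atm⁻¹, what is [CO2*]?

[CO2*] = 72.9 μmol/L

KH = 10^(−1.40) = 3.981×10^-2 mol L⁻¹ atm⁻¹
[CO2*] = KH · pCO2 = 3.981×10^-2 × 1830×10^-6 atm = 7.29×10^-5 mol/L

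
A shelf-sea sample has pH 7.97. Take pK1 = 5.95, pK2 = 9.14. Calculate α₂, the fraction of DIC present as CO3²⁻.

α₂ = 0.0628

α₂ = 1 / (1 + [H⁺]/K2 + [H⁺]²/(K1K2)) = 1 / (1 + 10^+1.17 + 10^-0.85)
   = 1 / (1 + 14.791 + 0.14125) = 1/15.932 = 0.06277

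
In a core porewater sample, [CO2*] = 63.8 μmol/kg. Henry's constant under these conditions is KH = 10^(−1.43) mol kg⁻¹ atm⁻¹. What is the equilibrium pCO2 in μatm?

pCO2 = 1720 μatm

KH = 10^(−1.43) = 3.715×10^-2 mol kg⁻¹ atm⁻¹
pCO2 = [CO2*]/KH = 63.8×10^-6 / 3.715×10^-2 = 1.72×10^-3 atm = 1720 μatm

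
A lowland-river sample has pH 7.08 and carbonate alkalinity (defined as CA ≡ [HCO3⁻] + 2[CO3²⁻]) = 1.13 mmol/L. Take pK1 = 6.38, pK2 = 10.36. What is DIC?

CA = [HCO3⁻] + 2[CO3²⁻] = (α₁ + 2α₂)·DIC
At pH 7.08: [H⁺]/K1 = 10^-0.70 = 0.19953, K2/[H⁺] = 10^-3.28 = 0.00052481
α₁ = 1/(1 + 0.19953 + 0.00052481) = 1/1.2001 = 0.8333; α₂ = α₁·K2/[H⁺] = 0.0004373
α₁ + 2α₂ = 0.8342
DIC = CA / (α₁ + 2α₂) = 1.13 / 0.8342 = 1.35 mmol/L

DIC = 1.35 mmol/L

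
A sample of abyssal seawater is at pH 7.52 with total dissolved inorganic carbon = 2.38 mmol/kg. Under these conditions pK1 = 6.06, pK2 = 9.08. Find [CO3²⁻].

α₂ = 1 / (1 + [H⁺]/K2 + [H⁺]²/(K1K2)) = 1 / (1 + 10^+1.56 + 10^+0.10)
   = 1 / (1 + 36.308 + 1.2589) = 1/38.567 = 0.02593
[CO3²⁻] = α₂ × DIC = 0.02593 × 2.38 = 0.0617 mmol/kg

[CO3²⁻] = 0.0617 mmol/kg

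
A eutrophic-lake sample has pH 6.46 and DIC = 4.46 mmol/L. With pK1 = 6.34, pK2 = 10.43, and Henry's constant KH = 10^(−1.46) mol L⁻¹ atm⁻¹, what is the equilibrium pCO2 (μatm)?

pCO2 = 5.55×10^4 μatm

α₀ = 1 / (1 + K1/[H⁺] + K1K2/[H⁺]²) = 1 / (1 + 10^+0.12 + 10^-3.85)
   = 1 / (1 + 1.3183 + 0.00014125) = 1/2.3184 = 0.4313
[CO2*] = α₀ × DIC = 0.4313 × 4.46 = 1.924 mmol/L
pCO2 = [CO2*]/KH = 1.924×10^-3 / 3.467×10^-2 = 5.55×10^4 μatm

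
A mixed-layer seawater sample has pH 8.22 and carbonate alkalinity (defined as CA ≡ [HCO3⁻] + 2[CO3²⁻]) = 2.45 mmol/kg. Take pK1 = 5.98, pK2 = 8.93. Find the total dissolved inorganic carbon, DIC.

DIC = 2.12 mmol/kg

CA = [HCO3⁻] + 2[CO3²⁻] = (α₁ + 2α₂)·DIC
At pH 8.22: [H⁺]/K1 = 10^-2.24 = 0.0057544, K2/[H⁺] = 10^-0.71 = 0.19498
α₁ = 1/(1 + 0.0057544 + 0.19498) = 1/1.2007 = 0.8328; α₂ = α₁·K2/[H⁺] = 0.1624
α₁ + 2α₂ = 1.1576
DIC = CA / (α₁ + 2α₂) = 2.45 / 1.1576 = 2.12 mmol/kg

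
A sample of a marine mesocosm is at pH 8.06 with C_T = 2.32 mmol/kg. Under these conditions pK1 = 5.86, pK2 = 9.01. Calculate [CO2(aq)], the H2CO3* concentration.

α₀ = 1 / (1 + K1/[H⁺] + K1K2/[H⁺]²) = 1 / (1 + 10^+2.20 + 10^+1.25)
   = 1 / (1 + 158.49 + 17.783) = 1/177.27 = 0.005641
[CO2*] = α₀ × DIC = 0.005641 × 2.32 = 0.0131 mmol/kg = 13.1 μmol/kg

[CO2*] = 13.1 μmol/kg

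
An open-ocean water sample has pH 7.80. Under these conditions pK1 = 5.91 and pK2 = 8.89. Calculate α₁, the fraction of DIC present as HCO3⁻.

α₁ = 0.914

α₁ = 1 / (1 + [H⁺]/K1 + K2/[H⁺]) = 1 / (1 + 10^-1.89 + 10^-1.09)
   = 1 / (1 + 0.012882 + 0.081283) = 1/1.0942 = 0.9139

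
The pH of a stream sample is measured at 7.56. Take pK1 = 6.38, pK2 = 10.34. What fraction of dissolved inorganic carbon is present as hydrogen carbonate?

α₁ = 0.937

α₁ = 1 / (1 + [H⁺]/K1 + K2/[H⁺]) = 1 / (1 + 10^-1.18 + 10^-2.78)
   = 1 / (1 + 0.066069 + 0.0016596) = 1/1.0677 = 0.9366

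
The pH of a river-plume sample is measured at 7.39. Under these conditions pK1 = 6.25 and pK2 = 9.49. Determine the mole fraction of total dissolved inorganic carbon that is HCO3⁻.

α₁ = 1 / (1 + [H⁺]/K1 + K2/[H⁺]) = 1 / (1 + 10^-1.14 + 10^-2.10)
   = 1 / (1 + 0.072444 + 0.0079433) = 1/1.0804 = 0.9256

α₁ = 0.926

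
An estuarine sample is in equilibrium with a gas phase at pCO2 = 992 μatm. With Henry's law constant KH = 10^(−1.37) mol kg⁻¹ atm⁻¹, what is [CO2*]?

KH = 10^(−1.37) = 4.266×10^-2 mol kg⁻¹ atm⁻¹
[CO2*] = KH · pCO2 = 4.266×10^-2 × 992×10^-6 atm = 4.23×10^-5 mol/kg

[CO2*] = 42.3 μmol/kg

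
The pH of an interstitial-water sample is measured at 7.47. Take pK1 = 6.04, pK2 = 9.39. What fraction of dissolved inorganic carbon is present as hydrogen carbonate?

α₁ = 0.953

α₁ = 1 / (1 + [H⁺]/K1 + K2/[H⁺]) = 1 / (1 + 10^-1.43 + 10^-1.92)
   = 1 / (1 + 0.037154 + 0.012023) = 1/1.0492 = 0.9531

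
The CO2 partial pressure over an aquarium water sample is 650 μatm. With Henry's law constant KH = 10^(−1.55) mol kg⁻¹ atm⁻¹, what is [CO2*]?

KH = 10^(−1.55) = 2.818×10^-2 mol kg⁻¹ atm⁻¹
[CO2*] = KH · pCO2 = 2.818×10^-2 × 650×10^-6 atm = 1.83×10^-5 mol/kg

[CO2*] = 18.3 μmol/kg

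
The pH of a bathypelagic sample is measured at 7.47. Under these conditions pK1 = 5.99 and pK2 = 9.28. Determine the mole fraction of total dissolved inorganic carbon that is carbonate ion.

α₂ = 1 / (1 + [H⁺]/K2 + [H⁺]²/(K1K2)) = 1 / (1 + 10^+1.81 + 10^+0.33)
   = 1 / (1 + 64.565 + 2.1380) = 1/67.703 = 0.01477

α₂ = 0.0148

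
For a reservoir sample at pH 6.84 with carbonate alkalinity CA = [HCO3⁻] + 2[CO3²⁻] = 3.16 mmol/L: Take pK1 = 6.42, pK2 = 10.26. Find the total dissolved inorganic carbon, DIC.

DIC = 4.36 mmol/L

CA = [HCO3⁻] + 2[CO3²⁻] = (α₁ + 2α₂)·DIC
At pH 6.84: [H⁺]/K1 = 10^-0.42 = 0.38019, K2/[H⁺] = 10^-3.42 = 0.00038019
α₁ = 1/(1 + 0.38019 + 0.00038019) = 1/1.3806 = 0.7243; α₂ = α₁·K2/[H⁺] = 0.0002754
α₁ + 2α₂ = 0.7249
DIC = CA / (α₁ + 2α₂) = 3.16 / 0.7249 = 4.36 mmol/L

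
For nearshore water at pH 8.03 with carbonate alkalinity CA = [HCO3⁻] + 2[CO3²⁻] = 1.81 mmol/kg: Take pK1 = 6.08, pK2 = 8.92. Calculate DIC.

DIC = 1.64 mmol/kg

CA = [HCO3⁻] + 2[CO3²⁻] = (α₁ + 2α₂)·DIC
At pH 8.03: [H⁺]/K1 = 10^-1.95 = 0.011220, K2/[H⁺] = 10^-0.89 = 0.12882
α₁ = 1/(1 + 0.011220 + 0.12882) = 1/1.1400 = 0.8772; α₂ = α₁·K2/[H⁺] = 0.1130
α₁ + 2α₂ = 1.1032
DIC = CA / (α₁ + 2α₂) = 1.81 / 1.1032 = 1.64 mmol/kg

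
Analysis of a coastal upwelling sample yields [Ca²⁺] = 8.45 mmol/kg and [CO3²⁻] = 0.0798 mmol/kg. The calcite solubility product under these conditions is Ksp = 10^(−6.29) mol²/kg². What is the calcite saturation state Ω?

Ksp = 10^(−6.29) = 5.129×10^-7
Ω = [Ca²⁺][CO3²⁻]/Ksp = (8.45×10^-3)(0.0798×10^-3) / 5.129×10^-7 = 1.31

Ω = 1.31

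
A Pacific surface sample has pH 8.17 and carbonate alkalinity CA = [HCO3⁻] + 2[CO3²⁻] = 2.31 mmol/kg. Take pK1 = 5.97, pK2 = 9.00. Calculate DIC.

DIC = 2.06 mmol/kg

CA = [HCO3⁻] + 2[CO3²⁻] = (α₁ + 2α₂)·DIC
At pH 8.17: [H⁺]/K1 = 10^-2.20 = 0.0063096, K2/[H⁺] = 10^-0.83 = 0.14791
α₁ = 1/(1 + 0.0063096 + 0.14791) = 1/1.1542 = 0.8664; α₂ = α₁·K2/[H⁺] = 0.1281
α₁ + 2α₂ = 1.1227
DIC = CA / (α₁ + 2α₂) = 2.31 / 1.1227 = 2.06 mmol/kg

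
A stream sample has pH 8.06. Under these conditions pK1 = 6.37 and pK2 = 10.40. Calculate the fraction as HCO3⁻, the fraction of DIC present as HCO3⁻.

α₁ = 1 / (1 + [H⁺]/K1 + K2/[H⁺]) = 1 / (1 + 10^-1.69 + 10^-2.34)
   = 1 / (1 + 0.020417 + 0.0045709) = 1/1.0250 = 0.9756

α₁ = 0.976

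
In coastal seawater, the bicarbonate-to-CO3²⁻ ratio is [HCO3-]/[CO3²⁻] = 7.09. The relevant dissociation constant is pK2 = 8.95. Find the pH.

From K2 = [H⁺][CO3²⁻]/[HCO3-]:  pH = pK2 − log₁₀([HCO3-]/[CO3²⁻])
log₁₀(7.09) = +0.851
pH = 8.95 − (+0.851) = 8.10

pH = 8.10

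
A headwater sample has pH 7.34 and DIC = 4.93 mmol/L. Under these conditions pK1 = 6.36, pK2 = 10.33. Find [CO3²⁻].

α₂ = 1 / (1 + [H⁺]/K2 + [H⁺]²/(K1K2)) = 1 / (1 + 10^+2.99 + 10^+2.01)
   = 1 / (1 + 977.24 + 102.33) = 1/1080.6 = 0.0009254
[CO3²⁻] = α₂ × DIC = 0.0009254 × 4.93 = 0.00456 mmol/L = 4.56 μmol/L

[CO3²⁻] = 4.56 μmol/L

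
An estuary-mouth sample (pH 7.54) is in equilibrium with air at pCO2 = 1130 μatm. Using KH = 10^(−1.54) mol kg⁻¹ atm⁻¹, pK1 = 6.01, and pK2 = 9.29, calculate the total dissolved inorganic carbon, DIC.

DIC = 1.16 mmol/kg

[CO2*] = KH · pCO2 = 10^(−1.54) × 1130×10^-6 = 3.259×10^-5 mol/kg
α₀ = 1/(1 + K1/[H⁺] + K1K2/[H⁺]²) = 1/(1 + 10^+1.53 + 10^-0.22) = 0.02818
DIC = [CO2*]/α₀ = 3.259×10^-5 / 0.02818 = 1.16 mmol/kg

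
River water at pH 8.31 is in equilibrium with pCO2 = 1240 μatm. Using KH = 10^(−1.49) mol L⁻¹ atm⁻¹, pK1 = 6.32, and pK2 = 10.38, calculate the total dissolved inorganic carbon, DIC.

DIC = 3.99 mmol/L

[CO2*] = KH · pCO2 = 10^(−1.49) × 1240×10^-6 = 4.013×10^-5 mol/L
α₀ = 1/(1 + K1/[H⁺] + K1K2/[H⁺]²) = 1/(1 + 10^+1.99 + 10^-0.08) = 0.01004
DIC = [CO2*]/α₀ = 4.013×10^-5 / 0.01004 = 3.99 mmol/L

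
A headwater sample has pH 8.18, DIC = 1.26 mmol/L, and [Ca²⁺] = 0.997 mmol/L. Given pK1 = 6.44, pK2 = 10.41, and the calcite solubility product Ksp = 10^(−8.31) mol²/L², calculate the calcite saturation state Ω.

Ω = 1.47

α₂ = 1 / (1 + [H⁺]/K2 + [H⁺]²/(K1K2)) = 1 / (1 + 10^+2.23 + 10^+0.49)
   = 1 / (1 + 169.82 + 3.0903) = 1/173.91 = 0.005750
[CO3²⁻] = α₂ × DIC = 0.005750 × 1.26 = 0.007245 mmol/L = 7.245 μmol/L
Ksp = 10^(−8.31) = 4.898×10^-9
Ω = [Ca²⁺][CO3²⁻]/Ksp = (0.997×10^-3)(7.245×10^-6) / 4.898×10^-9 = 1.47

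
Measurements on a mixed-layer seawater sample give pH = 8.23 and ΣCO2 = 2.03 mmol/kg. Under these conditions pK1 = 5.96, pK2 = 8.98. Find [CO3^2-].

[CO3²⁻] = 0.305 mmol/kg

α₂ = 1 / (1 + [H⁺]/K2 + [H⁺]²/(K1K2)) = 1 / (1 + 10^+0.75 + 10^-1.52)
   = 1 / (1 + 5.6234 + 0.030200) = 1/6.6536 = 0.1503
[CO3²⁻] = α₂ × DIC = 0.1503 × 2.03 = 0.305 mmol/kg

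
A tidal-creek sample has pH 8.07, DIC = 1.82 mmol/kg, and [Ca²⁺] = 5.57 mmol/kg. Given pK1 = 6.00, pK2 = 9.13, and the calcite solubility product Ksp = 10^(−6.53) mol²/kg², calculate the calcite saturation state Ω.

Ω = 2.73

α₂ = 1 / (1 + [H⁺]/K2 + [H⁺]²/(K1K2)) = 1 / (1 + 10^+1.06 + 10^-1.01)
   = 1 / (1 + 11.482 + 0.097724) = 1/12.579 = 0.07950
[CO3²⁻] = α₂ × DIC = 0.07950 × 1.82 = 0.1447 mmol/kg
Ksp = 10^(−6.53) = 2.951×10^-7
Ω = [Ca²⁺][CO3²⁻]/Ksp = (5.57×10^-3)(1.447×10^-4) / 2.951×10^-7 = 2.73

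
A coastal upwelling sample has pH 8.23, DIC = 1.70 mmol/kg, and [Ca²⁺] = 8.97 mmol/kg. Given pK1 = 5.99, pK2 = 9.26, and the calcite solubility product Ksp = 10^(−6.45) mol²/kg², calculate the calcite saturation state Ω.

Ω = 3.65

α₂ = 1 / (1 + [H⁺]/K2 + [H⁺]²/(K1K2)) = 1 / (1 + 10^+1.03 + 10^-1.21)
   = 1 / (1 + 10.715 + 0.061660) = 1/11.777 = 0.08491
[CO3²⁻] = α₂ × DIC = 0.08491 × 1.70 = 0.1444 mmol/kg
Ksp = 10^(−6.45) = 3.548×10^-7
Ω = [Ca²⁺][CO3²⁻]/Ksp = (8.97×10^-3)(1.444×10^-4) / 3.548×10^-7 = 3.65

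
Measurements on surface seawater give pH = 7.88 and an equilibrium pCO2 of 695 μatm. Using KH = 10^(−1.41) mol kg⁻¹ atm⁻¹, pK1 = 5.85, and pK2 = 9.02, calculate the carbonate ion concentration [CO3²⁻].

[CO3²⁻] = 0.210 mmol/kg

[CO2*] = KH · pCO2 = 10^(−1.41) × 695×10^-6 = 2.704×10^-5 mol/kg
α₀ = 1/(1 + K1/[H⁺] + K1K2/[H⁺]²) = 1/(1 + 10^+2.03 + 10^+0.89) = 0.008627
DIC = [CO2*]/α₀ = 2.704×10^-5 / 0.008627 = 3.134 mmol/kg
[CO3²⁻] = α₂·DIC; α₂ = 0.06697, so [CO3²⁻] = 0.06697 × 3.134 = 0.210 mmol/kg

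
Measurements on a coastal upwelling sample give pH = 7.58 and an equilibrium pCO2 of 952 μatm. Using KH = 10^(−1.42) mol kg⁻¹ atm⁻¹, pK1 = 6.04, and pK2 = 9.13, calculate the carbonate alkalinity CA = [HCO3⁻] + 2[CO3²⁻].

[CO2*] = KH · pCO2 = 10^(−1.42) × 952×10^-6 = 3.619×10^-5 mol/kg
α₀ = 1/(1 + K1/[H⁺] + K1K2/[H⁺]²) = 1/(1 + 10^+1.54 + 10^-0.01) = 0.02728
DIC = [CO2*]/α₀ = 3.619×10^-5 / 0.02728 = 1.327 mmol/kg
CA = (α₁ + 2α₂)·DIC = (0.9461 + 2×0.02666) × 1.327 = 1.33 mmol/kg

CA = 1.33 mmol/kg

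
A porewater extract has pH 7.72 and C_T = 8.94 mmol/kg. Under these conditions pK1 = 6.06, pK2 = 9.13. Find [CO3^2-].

α₂ = 1 / (1 + [H⁺]/K2 + [H⁺]²/(K1K2)) = 1 / (1 + 10^+1.41 + 10^-0.25)
   = 1 / (1 + 25.704 + 0.56234) = 1/27.266 = 0.03668
[CO3²⁻] = α₂ × DIC = 0.03668 × 8.94 = 0.328 mmol/kg

[CO3²⁻] = 0.328 mmol/kg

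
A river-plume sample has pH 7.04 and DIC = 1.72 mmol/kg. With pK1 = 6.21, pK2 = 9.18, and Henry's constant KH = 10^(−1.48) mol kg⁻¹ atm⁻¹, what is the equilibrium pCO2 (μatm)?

α₀ = 1 / (1 + K1/[H⁺] + K1K2/[H⁺]²) = 1 / (1 + 10^+0.83 + 10^-1.31)
   = 1 / (1 + 6.7608 + 0.048978) = 1/7.8098 = 0.1280
[CO2*] = α₀ × DIC = 0.1280 × 1.72 = 0.2202 mmol/kg
pCO2 = [CO2*]/KH = 2.202×10^-4 / 3.311×10^-2 = 6650 μatm

pCO2 = 6650 μatm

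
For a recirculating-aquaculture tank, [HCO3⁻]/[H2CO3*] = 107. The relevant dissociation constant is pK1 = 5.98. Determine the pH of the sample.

pH = 8.01

From K1 = [H⁺][HCO3⁻]/[H2CO3*]:  pH = pK1 + log₁₀([HCO3⁻]/[H2CO3*])
log₁₀(107) = +2.029
pH = 5.98 + (+2.029) = 8.01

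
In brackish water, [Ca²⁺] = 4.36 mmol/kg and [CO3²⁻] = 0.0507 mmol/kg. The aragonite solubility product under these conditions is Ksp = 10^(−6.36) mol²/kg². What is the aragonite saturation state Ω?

Ksp = 10^(−6.36) = 4.365×10^-7
Ω = [Ca²⁺][CO3²⁻]/Ksp = (4.36×10^-3)(0.0507×10^-3) / 4.365×10^-7 = 0.506

Ω = 0.506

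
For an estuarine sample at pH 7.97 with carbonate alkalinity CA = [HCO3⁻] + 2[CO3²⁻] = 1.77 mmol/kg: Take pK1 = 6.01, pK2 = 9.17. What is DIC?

CA = [HCO3⁻] + 2[CO3²⁻] = (α₁ + 2α₂)·DIC
At pH 7.97: [H⁺]/K1 = 10^-1.96 = 0.010965, K2/[H⁺] = 10^-1.20 = 0.063096
α₁ = 1/(1 + 0.010965 + 0.063096) = 1/1.0741 = 0.9310; α₂ = α₁·K2/[H⁺] = 0.05875
α₁ + 2α₂ = 1.0485
DIC = CA / (α₁ + 2α₂) = 1.77 / 1.0485 = 1.69 mmol/kg

DIC = 1.69 mmol/kg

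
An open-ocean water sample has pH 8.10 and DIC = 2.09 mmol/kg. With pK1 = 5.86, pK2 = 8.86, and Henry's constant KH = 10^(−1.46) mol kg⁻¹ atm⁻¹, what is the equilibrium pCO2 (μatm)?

pCO2 = 294 μatm

α₀ = 1 / (1 + K1/[H⁺] + K1K2/[H⁺]²) = 1 / (1 + 10^+2.24 + 10^+1.48)
   = 1 / (1 + 173.78 + 30.200) = 1/204.98 = 0.004879
[CO2*] = α₀ × DIC = 0.004879 × 2.09 = 0.01020 mmol/kg = 10.20 μmol/kg
pCO2 = [CO2*]/KH = 1.020×10^-5 / 3.467×10^-2 = 294 μatm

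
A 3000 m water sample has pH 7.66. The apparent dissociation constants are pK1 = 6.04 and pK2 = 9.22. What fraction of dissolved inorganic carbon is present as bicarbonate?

α₁ = 1 / (1 + [H⁺]/K1 + K2/[H⁺]) = 1 / (1 + 10^-1.62 + 10^-1.56)
   = 1 / (1 + 0.023988 + 0.027542) = 1/1.0515 = 0.9510

α₁ = 0.951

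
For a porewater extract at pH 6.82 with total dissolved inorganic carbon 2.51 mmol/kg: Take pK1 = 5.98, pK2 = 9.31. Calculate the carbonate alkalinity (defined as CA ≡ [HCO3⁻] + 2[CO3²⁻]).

CA = [HCO3⁻] + 2[CO3²⁻] = (α₁ + 2α₂)·DIC
At pH 6.82: [H⁺]/K1 = 10^-0.84 = 0.14454, K2/[H⁺] = 10^-2.49 = 0.0032359
α₁ = 1/(1 + 0.14454 + 0.0032359) = 1/1.1478 = 0.8712; α₂ = α₁·K2/[H⁺] = 0.002819
α₁ + 2α₂ = 0.8769
CA = 0.8769 × 2.51 = 2.20 mmol/kg

CA = 2.20 mmol/kg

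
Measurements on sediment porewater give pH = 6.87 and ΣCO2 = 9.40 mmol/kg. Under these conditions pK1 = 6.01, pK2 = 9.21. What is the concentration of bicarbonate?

α₁ = 1 / (1 + [H⁺]/K1 + K2/[H⁺]) = 1 / (1 + 10^-0.86 + 10^-2.34)
   = 1 / (1 + 0.13804 + 0.0045709) = 1/1.1426 = 0.8752
[HCO3⁻] = α₁ × DIC = 0.8752 × 9.40 = 8.23 mmol/kg

[HCO3⁻] = 8.23 mmol/kg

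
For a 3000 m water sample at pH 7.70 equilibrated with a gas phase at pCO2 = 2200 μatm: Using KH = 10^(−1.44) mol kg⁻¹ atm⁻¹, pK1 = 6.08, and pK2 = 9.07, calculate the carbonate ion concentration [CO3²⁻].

[CO3²⁻] = 0.142 mmol/kg

[CO2*] = KH · pCO2 = 10^(−1.44) × 2200×10^-6 = 7.988×10^-5 mol/kg
α₀ = 1/(1 + K1/[H⁺] + K1K2/[H⁺]²) = 1/(1 + 10^+1.62 + 10^+0.25) = 0.02249
DIC = [CO2*]/α₀ = 7.988×10^-5 / 0.02249 = 3.552 mmol/kg
[CO3²⁻] = α₂·DIC; α₂ = 0.03999, so [CO3²⁻] = 0.03999 × 3.552 = 0.142 mmol/kg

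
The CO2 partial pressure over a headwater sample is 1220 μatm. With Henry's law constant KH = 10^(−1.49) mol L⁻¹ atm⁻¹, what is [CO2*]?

[CO2*] = 39.5 μmol/L

KH = 10^(−1.49) = 3.236×10^-2 mol L⁻¹ atm⁻¹
[CO2*] = KH · pCO2 = 3.236×10^-2 × 1220×10^-6 atm = 3.95×10^-5 mol/L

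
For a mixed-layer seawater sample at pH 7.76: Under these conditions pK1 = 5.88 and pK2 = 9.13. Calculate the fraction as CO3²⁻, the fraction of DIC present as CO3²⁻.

α₂ = 0.0404

α₂ = 1 / (1 + [H⁺]/K2 + [H⁺]²/(K1K2)) = 1 / (1 + 10^+1.37 + 10^-0.51)
   = 1 / (1 + 23.442 + 0.30903) = 1/24.751 = 0.04040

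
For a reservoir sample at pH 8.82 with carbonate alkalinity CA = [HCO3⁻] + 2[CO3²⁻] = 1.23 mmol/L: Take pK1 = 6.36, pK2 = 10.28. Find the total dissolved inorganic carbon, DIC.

DIC = 1.19 mmol/L

CA = [HCO3⁻] + 2[CO3²⁻] = (α₁ + 2α₂)·DIC
At pH 8.82: [H⁺]/K1 = 10^-2.46 = 0.0034674, K2/[H⁺] = 10^-1.46 = 0.034674
α₁ = 1/(1 + 0.0034674 + 0.034674) = 1/1.0381 = 0.9633; α₂ = α₁·K2/[H⁺] = 0.03340
α₁ + 2α₂ = 1.0301
DIC = CA / (α₁ + 2α₂) = 1.23 / 1.0301 = 1.19 mmol/L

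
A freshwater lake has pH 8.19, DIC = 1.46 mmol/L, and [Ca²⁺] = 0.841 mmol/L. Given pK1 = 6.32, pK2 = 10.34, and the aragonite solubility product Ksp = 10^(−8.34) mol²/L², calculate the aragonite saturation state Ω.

Ω = 1.86

α₂ = 1 / (1 + [H⁺]/K2 + [H⁺]²/(K1K2)) = 1 / (1 + 10^+2.15 + 10^+0.28)
   = 1 / (1 + 141.25 + 1.9055) = 1/144.16 = 0.006937
[CO3²⁻] = α₂ × DIC = 0.006937 × 1.46 = 0.01013 mmol/L = 10.13 μmol/L
Ksp = 10^(−8.34) = 4.571×10^-9
Ω = [Ca²⁺][CO3²⁻]/Ksp = (0.841×10^-3)(1.013×10^-5) / 4.571×10^-9 = 1.86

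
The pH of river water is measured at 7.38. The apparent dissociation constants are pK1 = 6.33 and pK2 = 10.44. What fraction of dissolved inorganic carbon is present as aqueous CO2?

α₀ = 1 / (1 + K1/[H⁺] + K1K2/[H⁺]²) = 1 / (1 + 10^+1.05 + 10^-2.01)
   = 1 / (1 + 11.220 + 0.0097724) = 1/12.230 = 0.08177

α₀ = 0.0818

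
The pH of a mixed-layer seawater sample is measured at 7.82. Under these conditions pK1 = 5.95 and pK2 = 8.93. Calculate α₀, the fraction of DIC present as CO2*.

α₀ = 1 / (1 + K1/[H⁺] + K1K2/[H⁺]²) = 1 / (1 + 10^+1.87 + 10^+0.76)
   = 1 / (1 + 74.131 + 5.7544) = 1/80.885 = 0.01236

α₀ = 0.0124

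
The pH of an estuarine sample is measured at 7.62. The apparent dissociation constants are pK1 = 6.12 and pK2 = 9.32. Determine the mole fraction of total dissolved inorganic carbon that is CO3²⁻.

α₂ = 1 / (1 + [H⁺]/K2 + [H⁺]²/(K1K2)) = 1 / (1 + 10^+1.70 + 10^+0.20)
   = 1 / (1 + 50.119 + 1.5849) = 1/52.704 = 0.01897

α₂ = 0.0190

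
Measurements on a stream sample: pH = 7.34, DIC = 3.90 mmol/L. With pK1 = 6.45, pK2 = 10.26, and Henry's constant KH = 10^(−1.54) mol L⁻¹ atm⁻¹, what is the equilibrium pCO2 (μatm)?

pCO2 = 1.54×10^4 μatm

α₀ = 1 / (1 + K1/[H⁺] + K1K2/[H⁺]²) = 1 / (1 + 10^+0.89 + 10^-2.03)
   = 1 / (1 + 7.7625 + 0.0093325) = 1/8.7718 = 0.1140
[CO2*] = α₀ × DIC = 0.1140 × 3.90 = 0.4446 mmol/L
pCO2 = [CO2*]/KH = 4.446×10^-4 / 2.884×10^-2 = 1.54×10^4 μatm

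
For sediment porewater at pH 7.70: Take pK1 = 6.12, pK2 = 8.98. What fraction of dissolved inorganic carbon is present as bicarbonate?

α₁ = 0.927

α₁ = 1 / (1 + [H⁺]/K1 + K2/[H⁺]) = 1 / (1 + 10^-1.58 + 10^-1.28)
   = 1 / (1 + 0.026303 + 0.052481) = 1/1.0788 = 0.9270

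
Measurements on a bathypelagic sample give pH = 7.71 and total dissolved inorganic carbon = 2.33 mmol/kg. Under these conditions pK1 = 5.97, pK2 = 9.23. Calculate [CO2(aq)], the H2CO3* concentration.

α₀ = 1 / (1 + K1/[H⁺] + K1K2/[H⁺]²) = 1 / (1 + 10^+1.74 + 10^+0.22)
   = 1 / (1 + 54.954 + 1.6596) = 1/57.614 = 0.01736
[CO2*] = α₀ × DIC = 0.01736 × 2.33 = 0.0404 mmol/kg

[CO2*] = 0.0404 mmol/kg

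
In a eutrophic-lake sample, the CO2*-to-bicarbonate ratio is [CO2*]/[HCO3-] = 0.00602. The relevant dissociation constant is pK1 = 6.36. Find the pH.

From K1 = [H⁺][HCO3-]/[CO2*]:  pH = pK1 − log₁₀([CO2*]/[HCO3-])
log₁₀(0.00602) = -2.220
pH = 6.36 − (-2.220) = 8.58

pH = 8.58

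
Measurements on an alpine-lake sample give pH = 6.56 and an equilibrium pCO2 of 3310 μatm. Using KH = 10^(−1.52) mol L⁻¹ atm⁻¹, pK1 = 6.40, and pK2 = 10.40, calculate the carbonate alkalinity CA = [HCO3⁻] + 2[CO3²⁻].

CA = 0.145 mmol/L

[CO2*] = KH · pCO2 = 10^(−1.52) × 3310×10^-6 = 9.996×10^-5 mol/L
α₀ = 1/(1 + K1/[H⁺] + K1K2/[H⁺]²) = 1/(1 + 10^+0.16 + 10^-3.68) = 0.4089
DIC = [CO2*]/α₀ = 9.996×10^-5 / 0.4089 = 0.2445 mmol/L
CA = (α₁ + 2α₂)·DIC = (0.5910 + 2×8.543×10^-5) × 0.2445 = 0.145 mmol/L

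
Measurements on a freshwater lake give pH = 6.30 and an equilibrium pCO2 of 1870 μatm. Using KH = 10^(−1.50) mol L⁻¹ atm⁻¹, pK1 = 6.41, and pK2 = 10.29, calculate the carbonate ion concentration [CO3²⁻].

[CO2*] = KH · pCO2 = 10^(−1.50) × 1870×10^-6 = 5.913×10^-5 mol/L
α₀ = 1/(1 + K1/[H⁺] + K1K2/[H⁺]²) = 1/(1 + 10^-0.11 + 10^-4.10) = 0.5630
DIC = [CO2*]/α₀ = 5.913×10^-5 / 0.5630 = 0.1050 mmol/L
[CO3²⁻] = α₂·DIC; α₂ = 4.472×10^-5, so [CO3²⁻] = 4.472×10^-5 × 0.1050 = 4.70×10^-6 mmol/L = 0.00470 μmol/L

[CO3²⁻] = 0.00470 μmol/L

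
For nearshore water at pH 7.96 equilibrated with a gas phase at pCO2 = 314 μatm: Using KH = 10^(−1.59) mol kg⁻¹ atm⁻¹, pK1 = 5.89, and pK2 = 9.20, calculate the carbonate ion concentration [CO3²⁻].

[CO3²⁻] = 0.0546 mmol/kg

[CO2*] = KH · pCO2 = 10^(−1.59) × 314×10^-6 = 8.071×10^-6 mol/kg
α₀ = 1/(1 + K1/[H⁺] + K1K2/[H⁺]²) = 1/(1 + 10^+2.07 + 10^+0.83) = 0.007984
DIC = [CO2*]/α₀ = 8.071×10^-6 / 0.007984 = 1.011 mmol/kg
[CO3²⁻] = α₂·DIC; α₂ = 0.05398, so [CO3²⁻] = 0.05398 × 1.011 = 0.0546 mmol/kg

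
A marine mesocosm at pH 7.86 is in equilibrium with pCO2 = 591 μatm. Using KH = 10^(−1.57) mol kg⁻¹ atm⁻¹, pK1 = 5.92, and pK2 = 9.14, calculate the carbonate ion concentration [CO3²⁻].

[CO2*] = KH · pCO2 = 10^(−1.57) × 591×10^-6 = 1.591×10^-5 mol/kg
α₀ = 1/(1 + K1/[H⁺] + K1K2/[H⁺]²) = 1/(1 + 10^+1.94 + 10^+0.66) = 0.01079
DIC = [CO2*]/α₀ = 1.591×10^-5 / 0.01079 = 1.474 mmol/kg
[CO3²⁻] = α₂·DIC; α₂ = 0.04933, so [CO3²⁻] = 0.04933 × 1.474 = 0.0727 mmol/kg

[CO3²⁻] = 0.0727 mmol/kg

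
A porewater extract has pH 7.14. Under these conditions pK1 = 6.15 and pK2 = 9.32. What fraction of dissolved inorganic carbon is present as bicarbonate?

α₁ = 0.902

α₁ = 1 / (1 + [H⁺]/K1 + K2/[H⁺]) = 1 / (1 + 10^-0.99 + 10^-2.18)
   = 1 / (1 + 0.10233 + 0.0066069) = 1/1.1089 = 0.9018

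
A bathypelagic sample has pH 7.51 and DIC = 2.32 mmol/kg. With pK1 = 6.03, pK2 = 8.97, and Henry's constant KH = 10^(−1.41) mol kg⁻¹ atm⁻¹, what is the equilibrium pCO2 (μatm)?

pCO2 = 1850 μatm

α₀ = 1 / (1 + K1/[H⁺] + K1K2/[H⁺]²) = 1 / (1 + 10^+1.48 + 10^+0.02)
   = 1 / (1 + 30.200 + 1.0471) = 1/32.247 = 0.03101
[CO2*] = α₀ × DIC = 0.03101 × 2.32 = 0.07195 mmol/kg
pCO2 = [CO2*]/KH = 7.195×10^-5 / 3.890×10^-2 = 1850 μatm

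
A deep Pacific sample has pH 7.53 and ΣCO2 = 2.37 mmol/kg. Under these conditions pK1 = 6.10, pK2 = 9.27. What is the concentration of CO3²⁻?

α₂ = 1 / (1 + [H⁺]/K2 + [H⁺]²/(K1K2)) = 1 / (1 + 10^+1.74 + 10^+0.31)
   = 1 / (1 + 54.954 + 2.0417) = 1/57.996 = 0.01724
[CO3²⁻] = α₂ × DIC = 0.01724 × 2.37 = 0.0409 mmol/kg

[CO3²⁻] = 0.0409 mmol/kg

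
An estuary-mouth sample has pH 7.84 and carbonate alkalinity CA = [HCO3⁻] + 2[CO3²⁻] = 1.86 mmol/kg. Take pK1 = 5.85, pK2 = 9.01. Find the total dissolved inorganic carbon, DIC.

DIC = 1.77 mmol/kg

CA = [HCO3⁻] + 2[CO3²⁻] = (α₁ + 2α₂)·DIC
At pH 7.84: [H⁺]/K1 = 10^-1.99 = 0.010233, K2/[H⁺] = 10^-1.17 = 0.067608
α₁ = 1/(1 + 0.010233 + 0.067608) = 1/1.0778 = 0.9278; α₂ = α₁·K2/[H⁺] = 0.06273
α₁ + 2α₂ = 1.0532
DIC = CA / (α₁ + 2α₂) = 1.86 / 1.0532 = 1.77 mmol/kg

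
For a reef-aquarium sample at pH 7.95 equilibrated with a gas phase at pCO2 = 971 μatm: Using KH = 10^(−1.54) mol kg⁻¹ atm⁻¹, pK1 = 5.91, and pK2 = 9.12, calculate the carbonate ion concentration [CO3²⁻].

[CO3²⁻] = 0.208 mmol/kg

[CO2*] = KH · pCO2 = 10^(−1.54) × 971×10^-6 = 2.800×10^-5 mol/kg
α₀ = 1/(1 + K1/[H⁺] + K1K2/[H⁺]²) = 1/(1 + 10^+2.04 + 10^+0.87) = 0.008470
DIC = [CO2*]/α₀ = 2.800×10^-5 / 0.008470 = 3.306 mmol/kg
[CO3²⁻] = α₂·DIC; α₂ = 0.06279, so [CO3²⁻] = 0.06279 × 3.306 = 0.208 mmol/kg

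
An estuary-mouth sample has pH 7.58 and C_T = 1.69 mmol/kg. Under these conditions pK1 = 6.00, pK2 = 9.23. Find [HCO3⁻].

[HCO3⁻] = 1.61 mmol/kg

α₁ = 1 / (1 + [H⁺]/K1 + K2/[H⁺]) = 1 / (1 + 10^-1.58 + 10^-1.65)
   = 1 / (1 + 0.026303 + 0.022387) = 1/1.0487 = 0.9536
[HCO3⁻] = α₁ × DIC = 0.9536 × 1.69 = 1.61 mmol/kg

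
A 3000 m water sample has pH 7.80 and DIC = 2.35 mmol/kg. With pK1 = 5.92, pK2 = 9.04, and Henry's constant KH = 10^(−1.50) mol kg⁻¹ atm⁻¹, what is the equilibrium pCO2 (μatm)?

pCO2 = 915 μatm

α₀ = 1 / (1 + K1/[H⁺] + K1K2/[H⁺]²) = 1 / (1 + 10^+1.88 + 10^+0.64)
   = 1 / (1 + 75.858 + 4.3652) = 1/81.223 = 0.01231
[CO2*] = α₀ × DIC = 0.01231 × 2.35 = 0.02893 mmol/kg
pCO2 = [CO2*]/KH = 2.893×10^-5 / 3.162×10^-2 = 915 μatm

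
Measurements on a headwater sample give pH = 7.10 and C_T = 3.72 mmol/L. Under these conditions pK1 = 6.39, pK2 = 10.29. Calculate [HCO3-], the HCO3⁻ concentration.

[HCO3⁻] = 3.11 mmol/L

α₁ = 1 / (1 + [H⁺]/K1 + K2/[H⁺]) = 1 / (1 + 10^-0.71 + 10^-3.19)
   = 1 / (1 + 0.19498 + 0.00064565) = 1/1.1956 = 0.8364
[HCO3⁻] = α₁ × DIC = 0.8364 × 3.72 = 3.11 mmol/L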